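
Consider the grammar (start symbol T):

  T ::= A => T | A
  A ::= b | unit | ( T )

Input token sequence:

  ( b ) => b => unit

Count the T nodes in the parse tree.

4

[T [A ( [T [A b]] )] => [T [A b] => [T [A unit]]]]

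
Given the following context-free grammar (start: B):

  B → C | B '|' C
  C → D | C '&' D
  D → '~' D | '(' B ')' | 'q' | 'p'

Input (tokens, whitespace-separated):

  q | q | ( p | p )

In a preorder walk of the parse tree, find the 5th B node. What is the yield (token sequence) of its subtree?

p

[B [B [B [C [D q]]] | [C [D q]]] | [C [D ( [B [B [C [D p]]] | [C [D p]]] )]]]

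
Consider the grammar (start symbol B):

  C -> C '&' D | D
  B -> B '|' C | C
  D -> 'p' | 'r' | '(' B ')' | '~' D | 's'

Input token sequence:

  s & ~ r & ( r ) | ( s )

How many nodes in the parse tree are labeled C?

[B [B [C [C [C [D s]] & [D ~ [D r]]] & [D ( [B [C [D r]]] )]]] | [C [D ( [B [C [D s]]] )]]]

6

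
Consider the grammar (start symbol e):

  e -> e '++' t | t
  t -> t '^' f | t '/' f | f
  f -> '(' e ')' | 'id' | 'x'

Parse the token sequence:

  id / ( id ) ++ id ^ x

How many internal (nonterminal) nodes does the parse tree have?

13

[e [e [t [t [f id]] / [f ( [e [t [f id]]] )]]] ++ [t [t [f id]] ^ [f x]]]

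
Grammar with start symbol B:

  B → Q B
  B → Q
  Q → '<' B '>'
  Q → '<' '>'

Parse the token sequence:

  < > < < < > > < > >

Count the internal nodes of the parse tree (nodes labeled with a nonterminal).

[B [Q < >] [B [Q < [B [Q < [B [Q < >]] >] [B [Q < >]]] >]]]

10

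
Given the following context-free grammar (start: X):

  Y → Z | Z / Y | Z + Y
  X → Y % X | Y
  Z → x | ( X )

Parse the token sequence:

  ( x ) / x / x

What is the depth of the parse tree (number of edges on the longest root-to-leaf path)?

[X [Y [Z ( [X [Y [Z x]]] )] / [Y [Z x] / [Y [Z x]]]]]

6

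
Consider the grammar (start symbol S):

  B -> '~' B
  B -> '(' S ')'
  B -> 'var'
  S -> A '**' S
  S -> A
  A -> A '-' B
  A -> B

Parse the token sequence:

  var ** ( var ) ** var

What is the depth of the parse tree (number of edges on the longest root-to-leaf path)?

[S [A [B var]] ** [S [A [B ( [S [A [B var]]] )]] ** [S [A [B var]]]]]

7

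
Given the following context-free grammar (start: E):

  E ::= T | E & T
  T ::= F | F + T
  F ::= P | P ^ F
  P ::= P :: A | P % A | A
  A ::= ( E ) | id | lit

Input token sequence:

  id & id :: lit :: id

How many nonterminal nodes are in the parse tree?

14

[E [E [T [F [P [A id]]]]] & [T [F [P [P [P [A id]] :: [A lit]] :: [A id]]]]]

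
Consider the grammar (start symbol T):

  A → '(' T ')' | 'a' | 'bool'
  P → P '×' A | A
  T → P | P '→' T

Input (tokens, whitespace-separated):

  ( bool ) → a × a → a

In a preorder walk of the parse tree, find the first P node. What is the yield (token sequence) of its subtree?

[T [P [A ( [T [P [A bool]]] )]] → [T [P [P [A a]] × [A a]] → [T [P [A a]]]]]

( bool )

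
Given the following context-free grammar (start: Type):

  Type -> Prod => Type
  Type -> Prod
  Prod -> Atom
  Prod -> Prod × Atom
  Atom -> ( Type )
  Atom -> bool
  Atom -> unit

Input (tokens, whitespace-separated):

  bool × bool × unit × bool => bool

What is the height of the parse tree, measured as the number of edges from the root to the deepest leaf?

[Type [Prod [Prod [Prod [Prod [Atom bool]] × [Atom bool]] × [Atom unit]] × [Atom bool]] => [Type [Prod [Atom bool]]]]

6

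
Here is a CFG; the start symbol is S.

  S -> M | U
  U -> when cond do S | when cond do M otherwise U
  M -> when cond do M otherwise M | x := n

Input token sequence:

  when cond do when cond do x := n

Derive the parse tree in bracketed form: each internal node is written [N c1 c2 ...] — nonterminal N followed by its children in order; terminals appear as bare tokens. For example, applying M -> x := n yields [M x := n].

S
U
when cond do S
when cond do U
when cond do when cond do S
when cond do when cond do M
when cond do when cond do x := n

[S [U when cond do [S [U when cond do [S [M x := n]]]]]]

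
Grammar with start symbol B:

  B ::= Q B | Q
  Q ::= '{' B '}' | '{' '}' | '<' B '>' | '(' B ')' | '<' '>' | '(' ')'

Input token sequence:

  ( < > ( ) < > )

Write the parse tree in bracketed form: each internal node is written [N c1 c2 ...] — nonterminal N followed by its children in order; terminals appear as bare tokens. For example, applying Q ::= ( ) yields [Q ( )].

[B [Q ( [B [Q < >] [B [Q ( )] [B [Q < >]]]] )]]

B
Q
( B )
( Q B )
( < > B )
( < > Q B )
( < > ( ) B )
( < > ( ) Q )
( < > ( ) < > )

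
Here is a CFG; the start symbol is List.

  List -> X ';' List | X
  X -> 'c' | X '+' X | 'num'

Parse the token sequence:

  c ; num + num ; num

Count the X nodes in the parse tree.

[List [X c] ; [List [X [X num] + [X num]] ; [List [X num]]]]

5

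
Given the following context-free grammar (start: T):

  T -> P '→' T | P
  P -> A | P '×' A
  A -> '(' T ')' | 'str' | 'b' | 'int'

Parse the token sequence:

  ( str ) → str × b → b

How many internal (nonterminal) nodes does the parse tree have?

[T [P [A ( [T [P [A str]]] )]] → [T [P [P [A str]] × [A b]] → [T [P [A b]]]]]

14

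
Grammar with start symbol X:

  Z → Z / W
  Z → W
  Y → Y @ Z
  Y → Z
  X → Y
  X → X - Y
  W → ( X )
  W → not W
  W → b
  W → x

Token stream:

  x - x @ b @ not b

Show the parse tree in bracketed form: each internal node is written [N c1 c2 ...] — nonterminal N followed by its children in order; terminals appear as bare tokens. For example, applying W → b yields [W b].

[X [X [Y [Z [W x]]]] - [Y [Y [Y [Z [W x]]] @ [Z [W b]]] @ [Z [W not [W b]]]]]

X
X - Y
Y - Y
Z - Y
W - Y
x - Y
x - Y @ Z
x - Y @ Z @ Z
x - Z @ Z @ Z
x - W @ Z @ Z
x - x @ Z @ Z
x - x @ W @ Z
x - x @ b @ Z
x - x @ b @ W
x - x @ b @ not W
x - x @ b @ not b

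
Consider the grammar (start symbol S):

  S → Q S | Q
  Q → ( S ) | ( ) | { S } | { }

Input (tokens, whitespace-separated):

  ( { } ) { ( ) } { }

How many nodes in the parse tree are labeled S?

[S [Q ( [S [Q { }]] )] [S [Q { [S [Q ( )]] }] [S [Q { }]]]]

5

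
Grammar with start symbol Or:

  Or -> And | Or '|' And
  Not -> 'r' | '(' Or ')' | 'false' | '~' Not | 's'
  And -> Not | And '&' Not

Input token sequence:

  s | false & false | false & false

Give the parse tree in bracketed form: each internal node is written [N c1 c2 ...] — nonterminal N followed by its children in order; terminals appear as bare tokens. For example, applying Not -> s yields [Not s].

[Or [Or [Or [And [Not s]]] | [And [And [Not false]] & [Not false]]] | [And [And [Not false]] & [Not false]]]

Or
Or | And
Or | And | And
And | And | And
Not | And | And
s | And | And
s | And & Not | And
s | Not & Not | And
s | false & Not | And
s | false & false | And
s | false & false | And & Not
s | false & false | Not & Not
s | false & false | false & Not
s | false & false | false & false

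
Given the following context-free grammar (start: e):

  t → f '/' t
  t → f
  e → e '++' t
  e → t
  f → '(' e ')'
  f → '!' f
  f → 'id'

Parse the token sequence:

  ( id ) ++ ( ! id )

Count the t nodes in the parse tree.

4

[e [e [t [f ( [e [t [f id]]] )]]] ++ [t [f ( [e [t [f ! [f id]]]] )]]]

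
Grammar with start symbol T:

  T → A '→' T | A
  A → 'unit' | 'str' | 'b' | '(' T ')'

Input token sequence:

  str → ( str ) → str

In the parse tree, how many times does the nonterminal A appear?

4

[T [A str] → [T [A ( [T [A str]] )] → [T [A str]]]]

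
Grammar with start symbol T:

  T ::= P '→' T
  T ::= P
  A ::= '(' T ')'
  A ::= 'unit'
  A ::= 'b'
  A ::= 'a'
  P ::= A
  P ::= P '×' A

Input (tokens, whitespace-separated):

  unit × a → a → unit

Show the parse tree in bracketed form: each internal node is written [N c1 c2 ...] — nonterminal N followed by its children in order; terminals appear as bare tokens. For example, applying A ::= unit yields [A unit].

[T [P [P [A unit]] × [A a]] → [T [P [A a]] → [T [P [A unit]]]]]

T
P → T
P × A → T
A × A → T
unit × A → T
unit × a → T
unit × a → P → T
unit × a → A → T
unit × a → a → T
unit × a → a → P
unit × a → a → A
unit × a → a → unit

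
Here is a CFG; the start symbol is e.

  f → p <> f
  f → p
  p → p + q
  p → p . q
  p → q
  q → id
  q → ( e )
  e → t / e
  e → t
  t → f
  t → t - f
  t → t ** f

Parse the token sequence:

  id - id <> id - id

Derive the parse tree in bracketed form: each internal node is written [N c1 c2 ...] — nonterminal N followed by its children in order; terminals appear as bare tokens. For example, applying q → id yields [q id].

[e [t [t [t [f [p [q id]]]] - [f [p [q id]] <> [f [p [q id]]]]] - [f [p [q id]]]]]

e
t
t - f
t - f - f
f - f - f
p - f - f
q - f - f
id - f - f
id - p <> f - f
id - q <> f - f
id - id <> f - f
id - id <> p - f
id - id <> q - f
id - id <> id - f
id - id <> id - p
id - id <> id - q
id - id <> id - id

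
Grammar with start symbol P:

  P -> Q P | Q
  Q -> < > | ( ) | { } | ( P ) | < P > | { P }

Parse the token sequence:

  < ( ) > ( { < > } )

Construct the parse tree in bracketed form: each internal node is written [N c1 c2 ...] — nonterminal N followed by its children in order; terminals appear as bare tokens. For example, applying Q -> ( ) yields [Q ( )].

P
Q P
< P > P
< Q > P
< ( ) > P
< ( ) > Q
< ( ) > ( P )
< ( ) > ( Q )
< ( ) > ( { P } )
< ( ) > ( { Q } )
< ( ) > ( { < > } )

[P [Q < [P [Q ( )]] >] [P [Q ( [P [Q { [P [Q < >]] }]] )]]]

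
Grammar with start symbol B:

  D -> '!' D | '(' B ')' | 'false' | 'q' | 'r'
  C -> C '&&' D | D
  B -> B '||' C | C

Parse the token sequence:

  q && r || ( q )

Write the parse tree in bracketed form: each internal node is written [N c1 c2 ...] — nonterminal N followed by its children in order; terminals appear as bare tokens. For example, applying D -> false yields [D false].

[B [B [C [C [D q]] && [D r]]] || [C [D ( [B [C [D q]]] )]]]

B
B || C
C || C
C && D || C
D && D || C
q && D || C
q && r || C
q && r || D
q && r || ( B )
q && r || ( C )
q && r || ( D )
q && r || ( q )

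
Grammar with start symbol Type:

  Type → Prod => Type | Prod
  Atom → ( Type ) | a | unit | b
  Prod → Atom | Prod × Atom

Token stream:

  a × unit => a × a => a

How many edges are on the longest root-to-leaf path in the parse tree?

5

[Type [Prod [Prod [Atom a]] × [Atom unit]] => [Type [Prod [Prod [Atom a]] × [Atom a]] => [Type [Prod [Atom a]]]]]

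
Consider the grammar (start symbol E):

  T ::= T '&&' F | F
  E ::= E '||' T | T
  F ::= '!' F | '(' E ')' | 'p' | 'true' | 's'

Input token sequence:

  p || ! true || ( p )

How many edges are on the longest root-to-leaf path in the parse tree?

6

[E [E [E [T [F p]]] || [T [F ! [F true]]]] || [T [F ( [E [T [F p]]] )]]]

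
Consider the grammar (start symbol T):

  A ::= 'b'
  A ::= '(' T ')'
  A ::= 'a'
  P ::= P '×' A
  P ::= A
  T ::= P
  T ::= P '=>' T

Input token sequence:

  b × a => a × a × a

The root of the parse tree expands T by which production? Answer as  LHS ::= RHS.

T ::= P '=>' T

[T [P [P [A b]] × [A a]] => [T [P [P [P [A a]] × [A a]] × [A a]]]]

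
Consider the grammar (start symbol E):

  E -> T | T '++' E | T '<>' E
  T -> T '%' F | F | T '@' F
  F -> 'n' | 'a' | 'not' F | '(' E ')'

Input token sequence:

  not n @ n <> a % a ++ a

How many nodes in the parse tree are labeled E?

3

[E [T [T [F not [F n]]] @ [F n]] <> [E [T [T [F a]] % [F a]] ++ [E [T [F a]]]]]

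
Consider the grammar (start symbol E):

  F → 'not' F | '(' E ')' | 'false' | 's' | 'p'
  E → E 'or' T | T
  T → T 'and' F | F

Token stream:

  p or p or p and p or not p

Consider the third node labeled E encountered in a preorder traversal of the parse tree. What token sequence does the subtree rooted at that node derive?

p or p

[E [E [E [E [T [F p]]] or [T [F p]]] or [T [T [F p]] and [F p]]] or [T [F not [F p]]]]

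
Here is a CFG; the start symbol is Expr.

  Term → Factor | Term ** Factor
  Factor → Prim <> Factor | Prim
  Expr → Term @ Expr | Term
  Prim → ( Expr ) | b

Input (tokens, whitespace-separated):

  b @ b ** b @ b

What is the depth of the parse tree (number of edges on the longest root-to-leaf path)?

6

[Expr [Term [Factor [Prim b]]] @ [Expr [Term [Term [Factor [Prim b]]] ** [Factor [Prim b]]] @ [Expr [Term [Factor [Prim b]]]]]]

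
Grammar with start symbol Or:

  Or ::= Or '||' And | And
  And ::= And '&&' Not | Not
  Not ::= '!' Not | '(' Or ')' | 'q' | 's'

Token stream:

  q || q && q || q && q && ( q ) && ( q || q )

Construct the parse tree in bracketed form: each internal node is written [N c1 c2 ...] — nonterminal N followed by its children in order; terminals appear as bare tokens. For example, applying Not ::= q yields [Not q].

[Or [Or [Or [And [Not q]]] || [And [And [Not q]] && [Not q]]] || [And [And [And [And [Not q]] && [Not q]] && [Not ( [Or [And [Not q]]] )]] && [Not ( [Or [Or [And [Not q]]] || [And [Not q]]] )]]]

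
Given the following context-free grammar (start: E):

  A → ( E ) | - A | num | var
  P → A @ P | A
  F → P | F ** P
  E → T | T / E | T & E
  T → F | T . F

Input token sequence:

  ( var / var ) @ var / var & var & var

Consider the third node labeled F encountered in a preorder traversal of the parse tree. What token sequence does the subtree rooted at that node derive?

var

[E [T [F [P [A ( [E [T [F [P [A var]]]] / [E [T [F [P [A var]]]]]] )] @ [P [A var]]]]] / [E [T [F [P [A var]]]] & [E [T [F [P [A var]]]] & [E [T [F [P [A var]]]]]]]]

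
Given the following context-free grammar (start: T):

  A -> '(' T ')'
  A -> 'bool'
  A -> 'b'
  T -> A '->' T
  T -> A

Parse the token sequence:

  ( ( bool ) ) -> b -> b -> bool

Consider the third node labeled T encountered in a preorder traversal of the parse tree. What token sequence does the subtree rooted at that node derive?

bool

[T [A ( [T [A ( [T [A bool]] )]] )] -> [T [A b] -> [T [A b] -> [T [A bool]]]]]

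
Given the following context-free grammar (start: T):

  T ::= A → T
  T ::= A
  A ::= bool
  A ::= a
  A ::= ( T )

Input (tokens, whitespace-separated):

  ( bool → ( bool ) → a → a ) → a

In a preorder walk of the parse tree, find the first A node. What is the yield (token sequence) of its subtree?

[T [A ( [T [A bool] → [T [A ( [T [A bool]] )] → [T [A a] → [T [A a]]]]] )] → [T [A a]]]

( bool → ( bool ) → a → a )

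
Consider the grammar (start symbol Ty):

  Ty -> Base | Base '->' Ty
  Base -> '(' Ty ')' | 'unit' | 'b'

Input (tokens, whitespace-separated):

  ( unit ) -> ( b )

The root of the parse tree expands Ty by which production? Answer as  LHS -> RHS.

[Ty [Base ( [Ty [Base unit]] )] -> [Ty [Base ( [Ty [Base b]] )]]]

Ty -> Base '->' Ty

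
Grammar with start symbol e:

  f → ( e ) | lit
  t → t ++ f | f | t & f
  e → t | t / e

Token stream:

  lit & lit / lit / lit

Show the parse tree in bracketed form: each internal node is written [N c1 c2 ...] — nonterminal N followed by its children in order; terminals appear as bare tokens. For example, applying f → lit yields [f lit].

e
t / e
t & f / e
f & f / e
lit & f / e
lit & lit / e
lit & lit / t / e
lit & lit / f / e
lit & lit / lit / e
lit & lit / lit / t
lit & lit / lit / f
lit & lit / lit / lit

[e [t [t [f lit]] & [f lit]] / [e [t [f lit]] / [e [t [f lit]]]]]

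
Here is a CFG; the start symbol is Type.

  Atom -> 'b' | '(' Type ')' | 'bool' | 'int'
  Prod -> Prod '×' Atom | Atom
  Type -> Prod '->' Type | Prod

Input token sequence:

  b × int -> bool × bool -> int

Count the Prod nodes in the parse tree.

[Type [Prod [Prod [Atom b]] × [Atom int]] -> [Type [Prod [Prod [Atom bool]] × [Atom bool]] -> [Type [Prod [Atom int]]]]]

5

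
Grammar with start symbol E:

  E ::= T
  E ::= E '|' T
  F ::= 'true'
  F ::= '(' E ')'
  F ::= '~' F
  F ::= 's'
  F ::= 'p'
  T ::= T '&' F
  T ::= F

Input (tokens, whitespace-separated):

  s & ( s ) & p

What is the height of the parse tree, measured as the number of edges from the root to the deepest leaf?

[E [T [T [T [F s]] & [F ( [E [T [F s]]] )]] & [F p]]]

7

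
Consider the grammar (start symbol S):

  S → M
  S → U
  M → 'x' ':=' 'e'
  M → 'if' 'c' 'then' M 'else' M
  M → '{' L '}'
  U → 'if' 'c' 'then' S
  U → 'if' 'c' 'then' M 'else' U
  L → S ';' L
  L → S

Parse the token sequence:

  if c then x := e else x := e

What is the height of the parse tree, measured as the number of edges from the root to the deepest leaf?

[S [M if c then [M x := e] else [M x := e]]]

3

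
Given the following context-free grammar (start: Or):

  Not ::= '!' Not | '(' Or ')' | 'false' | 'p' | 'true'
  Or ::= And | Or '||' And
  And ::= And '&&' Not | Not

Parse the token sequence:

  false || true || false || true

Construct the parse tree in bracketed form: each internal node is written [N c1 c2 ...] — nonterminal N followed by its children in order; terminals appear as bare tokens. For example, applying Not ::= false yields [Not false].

[Or [Or [Or [Or [And [Not false]]] || [And [Not true]]] || [And [Not false]]] || [And [Not true]]]

Or
Or || And
Or || And || And
Or || And || And || And
And || And || And || And
Not || And || And || And
false || And || And || And
false || Not || And || And
false || true || And || And
false || true || Not || And
false || true || false || And
false || true || false || Not
false || true || false || true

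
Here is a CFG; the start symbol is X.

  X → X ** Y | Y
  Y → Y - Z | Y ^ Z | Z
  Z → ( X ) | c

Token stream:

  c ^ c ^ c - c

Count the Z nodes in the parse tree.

[X [Y [Y [Y [Y [Z c]] ^ [Z c]] ^ [Z c]] - [Z c]]]

4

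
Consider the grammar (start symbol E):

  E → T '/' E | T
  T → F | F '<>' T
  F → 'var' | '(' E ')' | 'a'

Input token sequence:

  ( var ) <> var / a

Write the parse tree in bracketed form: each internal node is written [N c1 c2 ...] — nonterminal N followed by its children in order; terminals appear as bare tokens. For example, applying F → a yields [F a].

[E [T [F ( [E [T [F var]]] )] <> [T [F var]]] / [E [T [F a]]]]

E
T / E
F <> T / E
( E ) <> T / E
( T ) <> T / E
( F ) <> T / E
( var ) <> T / E
( var ) <> F / E
( var ) <> var / E
( var ) <> var / T
( var ) <> var / F
( var ) <> var / a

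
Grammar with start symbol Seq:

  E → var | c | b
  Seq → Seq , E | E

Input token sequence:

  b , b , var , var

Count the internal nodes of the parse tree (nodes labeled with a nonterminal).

8

[Seq [Seq [Seq [Seq [E b]] , [E b]] , [E var]] , [E var]]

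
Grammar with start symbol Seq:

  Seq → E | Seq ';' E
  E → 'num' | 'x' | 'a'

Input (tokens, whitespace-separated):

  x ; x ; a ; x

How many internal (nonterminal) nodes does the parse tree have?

8

[Seq [Seq [Seq [Seq [E x]] ; [E x]] ; [E a]] ; [E x]]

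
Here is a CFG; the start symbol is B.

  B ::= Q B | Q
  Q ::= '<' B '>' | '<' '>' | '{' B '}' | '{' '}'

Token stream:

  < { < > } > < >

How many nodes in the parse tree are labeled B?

[B [Q < [B [Q { [B [Q < >]] }]] >] [B [Q < >]]]

4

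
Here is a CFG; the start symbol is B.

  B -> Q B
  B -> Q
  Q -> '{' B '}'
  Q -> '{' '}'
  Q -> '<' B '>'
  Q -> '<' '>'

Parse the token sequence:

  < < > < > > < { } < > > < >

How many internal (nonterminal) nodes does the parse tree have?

14

[B [Q < [B [Q < >] [B [Q < >]]] >] [B [Q < [B [Q { }] [B [Q < >]]] >] [B [Q < >]]]]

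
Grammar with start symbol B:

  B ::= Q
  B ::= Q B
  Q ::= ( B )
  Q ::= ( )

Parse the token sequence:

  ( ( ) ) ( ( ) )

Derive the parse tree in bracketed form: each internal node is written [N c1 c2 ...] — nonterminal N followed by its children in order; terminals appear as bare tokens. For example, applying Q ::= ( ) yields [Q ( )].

[B [Q ( [B [Q ( )]] )] [B [Q ( [B [Q ( )]] )]]]

B
Q B
( B ) B
( Q ) B
( ( ) ) B
( ( ) ) Q
( ( ) ) ( B )
( ( ) ) ( Q )
( ( ) ) ( ( ) )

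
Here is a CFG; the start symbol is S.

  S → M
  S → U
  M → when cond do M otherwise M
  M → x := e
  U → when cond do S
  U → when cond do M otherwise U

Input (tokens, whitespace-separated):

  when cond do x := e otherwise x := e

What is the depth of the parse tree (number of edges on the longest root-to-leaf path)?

3

[S [M when cond do [M x := e] otherwise [M x := e]]]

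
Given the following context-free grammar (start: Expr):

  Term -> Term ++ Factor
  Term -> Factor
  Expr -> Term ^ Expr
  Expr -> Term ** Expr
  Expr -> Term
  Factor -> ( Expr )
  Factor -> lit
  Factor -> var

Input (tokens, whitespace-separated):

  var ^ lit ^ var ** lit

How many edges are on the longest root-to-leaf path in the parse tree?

6

[Expr [Term [Factor var]] ^ [Expr [Term [Factor lit]] ^ [Expr [Term [Factor var]] ** [Expr [Term [Factor lit]]]]]]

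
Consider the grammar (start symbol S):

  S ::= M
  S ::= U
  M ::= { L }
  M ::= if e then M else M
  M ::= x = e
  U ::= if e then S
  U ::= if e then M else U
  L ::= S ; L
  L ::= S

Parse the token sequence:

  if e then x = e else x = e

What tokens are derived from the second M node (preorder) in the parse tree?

x = e

[S [M if e then [M x = e] else [M x = e]]]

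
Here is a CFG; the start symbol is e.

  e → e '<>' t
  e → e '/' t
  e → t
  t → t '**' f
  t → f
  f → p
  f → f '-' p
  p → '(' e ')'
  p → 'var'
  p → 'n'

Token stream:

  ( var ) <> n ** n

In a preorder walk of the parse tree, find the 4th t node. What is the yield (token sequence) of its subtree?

[e [e [t [f [p ( [e [t [f [p var]]]] )]]]] <> [t [t [f [p n]]] ** [f [p n]]]]

n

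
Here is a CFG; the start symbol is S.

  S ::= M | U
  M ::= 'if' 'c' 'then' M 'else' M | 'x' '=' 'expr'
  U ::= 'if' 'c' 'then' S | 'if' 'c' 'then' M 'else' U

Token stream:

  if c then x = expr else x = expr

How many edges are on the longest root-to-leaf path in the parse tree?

3

[S [M if c then [M x = expr] else [M x = expr]]]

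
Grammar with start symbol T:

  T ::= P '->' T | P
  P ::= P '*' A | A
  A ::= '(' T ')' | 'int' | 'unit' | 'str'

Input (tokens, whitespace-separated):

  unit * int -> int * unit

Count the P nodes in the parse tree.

4

[T [P [P [A unit]] * [A int]] -> [T [P [P [A int]] * [A unit]]]]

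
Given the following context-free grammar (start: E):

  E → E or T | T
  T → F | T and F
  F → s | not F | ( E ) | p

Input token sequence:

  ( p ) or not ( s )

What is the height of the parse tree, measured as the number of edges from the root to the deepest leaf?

7

[E [E [T [F ( [E [T [F p]]] )]]] or [T [F not [F ( [E [T [F s]]] )]]]]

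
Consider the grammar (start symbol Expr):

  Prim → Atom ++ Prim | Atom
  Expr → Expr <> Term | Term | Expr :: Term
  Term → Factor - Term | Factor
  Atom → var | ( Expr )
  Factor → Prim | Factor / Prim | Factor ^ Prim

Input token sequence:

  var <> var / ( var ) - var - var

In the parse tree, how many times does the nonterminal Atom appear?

6

[Expr [Expr [Term [Factor [Prim [Atom var]]]]] <> [Term [Factor [Factor [Prim [Atom var]]] / [Prim [Atom ( [Expr [Term [Factor [Prim [Atom var]]]]] )]]] - [Term [Factor [Prim [Atom var]]] - [Term [Factor [Prim [Atom var]]]]]]]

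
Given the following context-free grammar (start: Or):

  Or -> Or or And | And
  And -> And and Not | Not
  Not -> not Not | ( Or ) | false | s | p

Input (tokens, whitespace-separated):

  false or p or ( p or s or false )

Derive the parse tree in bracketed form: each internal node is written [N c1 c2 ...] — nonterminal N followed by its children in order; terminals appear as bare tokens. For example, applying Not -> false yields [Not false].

Or
Or or And
Or or And or And
And or And or And
Not or And or And
false or And or And
false or Not or And
false or p or And
false or p or Not
false or p or ( Or )
false or p or ( Or or And )
false or p or ( Or or And or And )
false or p or ( And or And or And )
false or p or ( Not or And or And )
false or p or ( p or And or And )
false or p or ( p or Not or And )
false or p or ( p or s or And )
false or p or ( p or s or Not )
false or p or ( p or s or false )

[Or [Or [Or [And [Not false]]] or [And [Not p]]] or [And [Not ( [Or [Or [Or [And [Not p]]] or [And [Not s]]] or [And [Not false]]] )]]]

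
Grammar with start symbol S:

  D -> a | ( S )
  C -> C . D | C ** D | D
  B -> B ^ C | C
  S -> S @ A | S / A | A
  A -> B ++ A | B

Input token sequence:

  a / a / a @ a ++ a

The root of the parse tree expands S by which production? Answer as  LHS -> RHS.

S -> S @ A

[S [S [S [S [A [B [C [D a]]]]] / [A [B [C [D a]]]]] / [A [B [C [D a]]]]] @ [A [B [C [D a]]] ++ [A [B [C [D a]]]]]]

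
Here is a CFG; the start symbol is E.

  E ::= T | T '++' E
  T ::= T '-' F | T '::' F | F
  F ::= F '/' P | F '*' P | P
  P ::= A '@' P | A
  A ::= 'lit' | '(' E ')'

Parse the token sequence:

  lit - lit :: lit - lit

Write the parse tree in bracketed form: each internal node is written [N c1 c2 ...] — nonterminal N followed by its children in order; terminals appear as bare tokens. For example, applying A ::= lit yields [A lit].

E
T
T - F
T :: F - F
T - F :: F - F
F - F :: F - F
P - F :: F - F
A - F :: F - F
lit - F :: F - F
lit - P :: F - F
lit - A :: F - F
lit - lit :: F - F
lit - lit :: P - F
lit - lit :: A - F
lit - lit :: lit - F
lit - lit :: lit - P
lit - lit :: lit - A
lit - lit :: lit - lit

[E [T [T [T [T [F [P [A lit]]]] - [F [P [A lit]]]] :: [F [P [A lit]]]] - [F [P [A lit]]]]]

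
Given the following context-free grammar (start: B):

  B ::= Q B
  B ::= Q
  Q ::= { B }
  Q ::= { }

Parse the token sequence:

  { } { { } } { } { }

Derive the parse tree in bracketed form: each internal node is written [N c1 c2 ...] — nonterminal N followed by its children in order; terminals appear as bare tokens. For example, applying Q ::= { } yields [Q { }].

B
Q B
{ } B
{ } Q B
{ } { B } B
{ } { Q } B
{ } { { } } B
{ } { { } } Q B
{ } { { } } { } B
{ } { { } } { } Q
{ } { { } } { } { }

[B [Q { }] [B [Q { [B [Q { }]] }] [B [Q { }] [B [Q { }]]]]]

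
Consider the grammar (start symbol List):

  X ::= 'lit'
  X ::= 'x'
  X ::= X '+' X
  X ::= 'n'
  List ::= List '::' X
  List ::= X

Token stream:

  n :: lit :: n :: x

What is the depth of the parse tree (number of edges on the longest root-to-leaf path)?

[List [List [List [List [X n]] :: [X lit]] :: [X n]] :: [X x]]

5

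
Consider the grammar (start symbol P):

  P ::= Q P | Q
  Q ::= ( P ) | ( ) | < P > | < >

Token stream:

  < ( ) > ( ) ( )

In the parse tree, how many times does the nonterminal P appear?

[P [Q < [P [Q ( )]] >] [P [Q ( )] [P [Q ( )]]]]

4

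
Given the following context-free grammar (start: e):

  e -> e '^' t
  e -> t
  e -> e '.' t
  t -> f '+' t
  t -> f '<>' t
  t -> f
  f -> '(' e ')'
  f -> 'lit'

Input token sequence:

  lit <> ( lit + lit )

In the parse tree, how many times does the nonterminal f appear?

[e [t [f lit] <> [t [f ( [e [t [f lit] + [t [f lit]]]] )]]]]

4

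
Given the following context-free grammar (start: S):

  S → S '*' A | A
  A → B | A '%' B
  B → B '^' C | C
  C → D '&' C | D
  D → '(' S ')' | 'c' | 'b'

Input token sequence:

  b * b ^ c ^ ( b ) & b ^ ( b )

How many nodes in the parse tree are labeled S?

[S [S [A [B [C [D b]]]]] * [A [B [B [B [B [C [D b]]] ^ [C [D c]]] ^ [C [D ( [S [A [B [C [D b]]]]] )] & [C [D b]]]] ^ [C [D ( [S [A [B [C [D b]]]]] )]]]]]

4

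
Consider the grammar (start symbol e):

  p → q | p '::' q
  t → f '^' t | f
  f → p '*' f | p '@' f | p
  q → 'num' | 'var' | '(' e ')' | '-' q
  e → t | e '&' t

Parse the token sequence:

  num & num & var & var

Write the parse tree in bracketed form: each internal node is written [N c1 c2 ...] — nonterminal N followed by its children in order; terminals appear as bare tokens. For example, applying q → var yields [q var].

e
e & t
e & t & t
e & t & t & t
t & t & t & t
f & t & t & t
p & t & t & t
q & t & t & t
num & t & t & t
num & f & t & t
num & p & t & t
num & q & t & t
num & num & t & t
num & num & f & t
num & num & p & t
num & num & q & t
num & num & var & t
num & num & var & f
num & num & var & p
num & num & var & q
num & num & var & var

[e [e [e [e [t [f [p [q num]]]]] & [t [f [p [q num]]]]] & [t [f [p [q var]]]]] & [t [f [p [q var]]]]]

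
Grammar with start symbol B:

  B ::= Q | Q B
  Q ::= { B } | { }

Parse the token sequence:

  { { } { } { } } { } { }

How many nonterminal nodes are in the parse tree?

12

[B [Q { [B [Q { }] [B [Q { }] [B [Q { }]]]] }] [B [Q { }] [B [Q { }]]]]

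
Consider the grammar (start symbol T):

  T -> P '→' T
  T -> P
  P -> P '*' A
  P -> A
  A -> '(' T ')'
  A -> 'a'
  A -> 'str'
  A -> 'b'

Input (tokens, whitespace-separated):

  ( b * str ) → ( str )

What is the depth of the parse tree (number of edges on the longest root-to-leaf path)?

[T [P [A ( [T [P [P [A b]] * [A str]]] )]] → [T [P [A ( [T [P [A str]]] )]]]]

7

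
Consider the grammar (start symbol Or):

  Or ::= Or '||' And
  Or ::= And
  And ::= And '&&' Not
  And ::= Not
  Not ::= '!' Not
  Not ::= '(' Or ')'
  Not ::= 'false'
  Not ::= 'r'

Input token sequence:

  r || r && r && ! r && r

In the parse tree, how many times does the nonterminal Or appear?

2

[Or [Or [And [Not r]]] || [And [And [And [And [Not r]] && [Not r]] && [Not ! [Not r]]] && [Not r]]]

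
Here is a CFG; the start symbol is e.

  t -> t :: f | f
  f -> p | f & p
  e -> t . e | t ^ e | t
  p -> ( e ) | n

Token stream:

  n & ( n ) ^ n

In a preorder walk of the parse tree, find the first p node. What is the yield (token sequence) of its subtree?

n

[e [t [f [f [p n]] & [p ( [e [t [f [p n]]]] )]]] ^ [e [t [f [p n]]]]]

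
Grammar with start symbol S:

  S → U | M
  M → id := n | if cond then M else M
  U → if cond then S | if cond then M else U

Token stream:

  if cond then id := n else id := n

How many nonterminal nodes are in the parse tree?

[S [M if cond then [M id := n] else [M id := n]]]

4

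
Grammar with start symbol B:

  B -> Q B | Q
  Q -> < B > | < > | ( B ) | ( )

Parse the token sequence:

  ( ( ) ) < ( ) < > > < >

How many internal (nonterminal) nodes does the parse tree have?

12

[B [Q ( [B [Q ( )]] )] [B [Q < [B [Q ( )] [B [Q < >]]] >] [B [Q < >]]]]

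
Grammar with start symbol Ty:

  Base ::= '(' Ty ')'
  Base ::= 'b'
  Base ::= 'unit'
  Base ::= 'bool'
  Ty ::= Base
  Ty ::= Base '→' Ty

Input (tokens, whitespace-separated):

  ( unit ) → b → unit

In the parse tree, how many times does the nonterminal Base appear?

[Ty [Base ( [Ty [Base unit]] )] → [Ty [Base b] → [Ty [Base unit]]]]

4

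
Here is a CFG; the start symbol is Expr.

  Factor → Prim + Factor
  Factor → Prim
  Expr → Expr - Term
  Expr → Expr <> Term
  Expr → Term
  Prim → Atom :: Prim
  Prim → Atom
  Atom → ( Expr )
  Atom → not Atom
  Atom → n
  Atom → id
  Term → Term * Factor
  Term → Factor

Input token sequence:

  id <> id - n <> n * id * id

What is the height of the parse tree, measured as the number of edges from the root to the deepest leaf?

8

[Expr [Expr [Expr [Expr [Term [Factor [Prim [Atom id]]]]] <> [Term [Factor [Prim [Atom id]]]]] - [Term [Factor [Prim [Atom n]]]]] <> [Term [Term [Term [Factor [Prim [Atom n]]]] * [Factor [Prim [Atom id]]]] * [Factor [Prim [Atom id]]]]]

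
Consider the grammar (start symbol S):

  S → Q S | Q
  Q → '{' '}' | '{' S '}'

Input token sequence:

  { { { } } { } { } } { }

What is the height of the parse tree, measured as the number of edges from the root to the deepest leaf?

6

[S [Q { [S [Q { [S [Q { }]] }] [S [Q { }] [S [Q { }]]]] }] [S [Q { }]]]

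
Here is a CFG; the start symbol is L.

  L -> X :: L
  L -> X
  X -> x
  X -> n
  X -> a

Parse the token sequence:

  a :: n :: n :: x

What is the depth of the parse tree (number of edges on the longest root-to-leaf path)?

[L [X a] :: [L [X n] :: [L [X n] :: [L [X x]]]]]

5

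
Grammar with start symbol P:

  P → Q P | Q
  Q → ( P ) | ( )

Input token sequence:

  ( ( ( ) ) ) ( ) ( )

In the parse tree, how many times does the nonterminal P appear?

[P [Q ( [P [Q ( [P [Q ( )]] )]] )] [P [Q ( )] [P [Q ( )]]]]

5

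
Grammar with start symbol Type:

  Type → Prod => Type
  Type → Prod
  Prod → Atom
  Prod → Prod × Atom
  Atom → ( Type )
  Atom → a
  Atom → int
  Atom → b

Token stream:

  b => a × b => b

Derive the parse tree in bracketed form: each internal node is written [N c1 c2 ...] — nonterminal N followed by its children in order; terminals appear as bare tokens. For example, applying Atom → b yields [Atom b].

Type
Prod => Type
Atom => Type
b => Type
b => Prod => Type
b => Prod × Atom => Type
b => Atom × Atom => Type
b => a × Atom => Type
b => a × b => Type
b => a × b => Prod
b => a × b => Atom
b => a × b => b

[Type [Prod [Atom b]] => [Type [Prod [Prod [Atom a]] × [Atom b]] => [Type [Prod [Atom b]]]]]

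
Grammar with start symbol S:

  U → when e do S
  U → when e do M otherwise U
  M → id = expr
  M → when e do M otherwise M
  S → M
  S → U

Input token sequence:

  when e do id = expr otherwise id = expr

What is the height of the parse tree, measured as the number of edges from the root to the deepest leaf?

[S [M when e do [M id = expr] otherwise [M id = expr]]]

3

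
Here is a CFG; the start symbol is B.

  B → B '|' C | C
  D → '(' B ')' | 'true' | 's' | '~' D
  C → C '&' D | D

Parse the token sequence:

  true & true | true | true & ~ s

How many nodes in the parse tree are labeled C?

5

[B [B [B [C [C [D true]] & [D true]]] | [C [D true]]] | [C [C [D true]] & [D ~ [D s]]]]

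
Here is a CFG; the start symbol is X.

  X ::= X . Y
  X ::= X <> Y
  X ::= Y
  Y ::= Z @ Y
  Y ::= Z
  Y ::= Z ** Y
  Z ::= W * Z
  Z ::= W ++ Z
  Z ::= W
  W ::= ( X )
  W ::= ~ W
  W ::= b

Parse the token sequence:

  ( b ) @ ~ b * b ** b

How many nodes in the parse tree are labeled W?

6

[X [Y [Z [W ( [X [Y [Z [W b]]]] )]] @ [Y [Z [W ~ [W b]] * [Z [W b]]] ** [Y [Z [W b]]]]]]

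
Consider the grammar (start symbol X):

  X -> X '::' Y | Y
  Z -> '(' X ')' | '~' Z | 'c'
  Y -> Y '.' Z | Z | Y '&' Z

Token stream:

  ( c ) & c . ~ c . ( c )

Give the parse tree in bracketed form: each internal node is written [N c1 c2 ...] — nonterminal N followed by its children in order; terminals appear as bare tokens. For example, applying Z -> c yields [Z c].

X
Y
Y . Z
Y . Z . Z
Y & Z . Z . Z
Z & Z . Z . Z
( X ) & Z . Z . Z
( Y ) & Z . Z . Z
( Z ) & Z . Z . Z
( c ) & Z . Z . Z
( c ) & c . Z . Z
( c ) & c . ~ Z . Z
( c ) & c . ~ c . Z
( c ) & c . ~ c . ( X )
( c ) & c . ~ c . ( Y )
( c ) & c . ~ c . ( Z )
( c ) & c . ~ c . ( c )

[X [Y [Y [Y [Y [Z ( [X [Y [Z c]]] )]] & [Z c]] . [Z ~ [Z c]]] . [Z ( [X [Y [Z c]]] )]]]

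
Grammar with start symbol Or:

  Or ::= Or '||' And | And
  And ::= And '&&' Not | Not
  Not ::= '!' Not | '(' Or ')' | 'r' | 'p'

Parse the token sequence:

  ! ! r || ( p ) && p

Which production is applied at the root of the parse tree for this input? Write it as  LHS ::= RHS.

[Or [Or [And [Not ! [Not ! [Not r]]]]] || [And [And [Not ( [Or [And [Not p]]] )]] && [Not p]]]

Or ::= Or '||' And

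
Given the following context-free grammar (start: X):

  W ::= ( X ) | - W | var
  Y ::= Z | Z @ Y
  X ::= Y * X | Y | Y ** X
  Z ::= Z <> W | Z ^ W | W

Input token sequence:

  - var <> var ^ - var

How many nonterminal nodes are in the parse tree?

[X [Y [Z [Z [Z [W - [W var]]] <> [W var]] ^ [W - [W var]]]]]

10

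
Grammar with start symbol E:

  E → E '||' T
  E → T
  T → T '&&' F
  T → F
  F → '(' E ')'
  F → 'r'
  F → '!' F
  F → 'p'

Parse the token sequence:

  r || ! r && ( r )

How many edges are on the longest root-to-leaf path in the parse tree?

[E [E [T [F r]]] || [T [T [F ! [F r]]] && [F ( [E [T [F r]]] )]]]

6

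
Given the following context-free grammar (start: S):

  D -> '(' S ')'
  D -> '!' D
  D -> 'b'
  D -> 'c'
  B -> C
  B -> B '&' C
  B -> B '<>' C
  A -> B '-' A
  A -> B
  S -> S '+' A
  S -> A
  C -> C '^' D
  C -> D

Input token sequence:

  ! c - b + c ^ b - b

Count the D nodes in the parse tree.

6

[S [S [A [B [C [D ! [D c]]]] - [A [B [C [D b]]]]]] + [A [B [C [C [D c]] ^ [D b]]] - [A [B [C [D b]]]]]]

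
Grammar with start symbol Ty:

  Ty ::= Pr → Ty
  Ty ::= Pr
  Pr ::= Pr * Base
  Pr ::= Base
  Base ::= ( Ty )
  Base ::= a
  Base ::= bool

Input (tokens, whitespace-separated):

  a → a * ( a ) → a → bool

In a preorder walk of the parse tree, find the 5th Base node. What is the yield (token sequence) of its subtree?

a

[Ty [Pr [Base a]] → [Ty [Pr [Pr [Base a]] * [Base ( [Ty [Pr [Base a]]] )]] → [Ty [Pr [Base a]] → [Ty [Pr [Base bool]]]]]]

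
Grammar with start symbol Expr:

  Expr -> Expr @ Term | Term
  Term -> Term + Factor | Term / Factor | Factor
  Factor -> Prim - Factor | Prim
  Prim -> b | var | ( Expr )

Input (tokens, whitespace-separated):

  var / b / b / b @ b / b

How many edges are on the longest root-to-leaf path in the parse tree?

[Expr [Expr [Term [Term [Term [Term [Factor [Prim var]]] / [Factor [Prim b]]] / [Factor [Prim b]]] / [Factor [Prim b]]]] @ [Term [Term [Factor [Prim b]]] / [Factor [Prim b]]]]

8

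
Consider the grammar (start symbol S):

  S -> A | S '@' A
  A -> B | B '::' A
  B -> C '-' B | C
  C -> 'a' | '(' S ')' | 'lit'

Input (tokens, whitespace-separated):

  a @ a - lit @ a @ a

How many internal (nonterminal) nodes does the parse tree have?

[S [S [S [S [A [B [C a]]]] @ [A [B [C a] - [B [C lit]]]]] @ [A [B [C a]]]] @ [A [B [C a]]]]

18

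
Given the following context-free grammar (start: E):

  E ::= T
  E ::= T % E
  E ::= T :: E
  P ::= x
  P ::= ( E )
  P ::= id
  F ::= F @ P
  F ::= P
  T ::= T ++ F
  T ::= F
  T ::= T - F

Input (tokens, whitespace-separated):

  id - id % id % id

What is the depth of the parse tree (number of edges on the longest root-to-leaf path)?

6

[E [T [T [F [P id]]] - [F [P id]]] % [E [T [F [P id]]] % [E [T [F [P id]]]]]]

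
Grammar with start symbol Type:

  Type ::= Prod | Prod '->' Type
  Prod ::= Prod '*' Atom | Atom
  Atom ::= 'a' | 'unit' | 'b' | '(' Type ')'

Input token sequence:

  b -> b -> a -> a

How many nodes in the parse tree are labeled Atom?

4

[Type [Prod [Atom b]] -> [Type [Prod [Atom b]] -> [Type [Prod [Atom a]] -> [Type [Prod [Atom a]]]]]]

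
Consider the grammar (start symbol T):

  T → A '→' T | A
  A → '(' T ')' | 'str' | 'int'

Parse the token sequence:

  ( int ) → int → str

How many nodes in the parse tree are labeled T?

4

[T [A ( [T [A int]] )] → [T [A int] → [T [A str]]]]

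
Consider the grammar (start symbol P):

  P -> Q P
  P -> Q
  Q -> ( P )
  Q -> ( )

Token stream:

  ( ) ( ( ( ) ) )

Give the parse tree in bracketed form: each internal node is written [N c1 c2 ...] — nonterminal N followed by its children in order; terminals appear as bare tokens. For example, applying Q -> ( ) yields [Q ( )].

P
Q P
( ) P
( ) Q
( ) ( P )
( ) ( Q )
( ) ( ( P ) )
( ) ( ( Q ) )
( ) ( ( ( ) ) )

[P [Q ( )] [P [Q ( [P [Q ( [P [Q ( )]] )]] )]]]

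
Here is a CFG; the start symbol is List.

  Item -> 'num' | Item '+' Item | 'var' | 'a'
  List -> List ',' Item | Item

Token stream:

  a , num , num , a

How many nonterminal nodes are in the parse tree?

8

[List [List [List [List [Item a]] , [Item num]] , [Item num]] , [Item a]]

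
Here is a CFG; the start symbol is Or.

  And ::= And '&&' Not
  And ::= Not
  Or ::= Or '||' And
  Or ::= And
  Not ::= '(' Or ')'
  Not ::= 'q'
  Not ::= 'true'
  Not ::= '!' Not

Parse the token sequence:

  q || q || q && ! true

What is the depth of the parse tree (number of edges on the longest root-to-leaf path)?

5

[Or [Or [Or [And [Not q]]] || [And [Not q]]] || [And [And [Not q]] && [Not ! [Not true]]]]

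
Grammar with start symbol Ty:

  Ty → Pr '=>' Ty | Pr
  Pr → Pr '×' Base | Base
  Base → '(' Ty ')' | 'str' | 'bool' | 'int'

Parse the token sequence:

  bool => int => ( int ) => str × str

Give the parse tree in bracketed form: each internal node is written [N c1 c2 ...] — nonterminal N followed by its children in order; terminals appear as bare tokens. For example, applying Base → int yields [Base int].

[Ty [Pr [Base bool]] => [Ty [Pr [Base int]] => [Ty [Pr [Base ( [Ty [Pr [Base int]]] )]] => [Ty [Pr [Pr [Base str]] × [Base str]]]]]]

Ty
Pr => Ty
Base => Ty
bool => Ty
bool => Pr => Ty
bool => Base => Ty
bool => int => Ty
bool => int => Pr => Ty
bool => int => Base => Ty
bool => int => ( Ty ) => Ty
bool => int => ( Pr ) => Ty
bool => int => ( Base ) => Ty
bool => int => ( int ) => Ty
bool => int => ( int ) => Pr
bool => int => ( int ) => Pr × Base
bool => int => ( int ) => Base × Base
bool => int => ( int ) => str × Base
bool => int => ( int ) => str × str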